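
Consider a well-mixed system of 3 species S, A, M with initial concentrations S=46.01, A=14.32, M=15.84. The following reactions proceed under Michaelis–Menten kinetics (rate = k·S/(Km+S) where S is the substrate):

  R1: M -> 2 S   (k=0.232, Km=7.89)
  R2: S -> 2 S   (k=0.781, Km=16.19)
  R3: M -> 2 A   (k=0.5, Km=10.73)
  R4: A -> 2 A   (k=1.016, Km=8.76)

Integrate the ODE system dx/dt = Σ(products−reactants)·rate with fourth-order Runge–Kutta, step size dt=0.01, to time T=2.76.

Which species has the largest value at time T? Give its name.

RK4 with dt=0.01: 276 steps to T=2.76. Trajectory (selected grid times):
t=0.00: S=46.01 A=14.32 M=15.84
t=0.31: S=46.29 A=14.70 M=15.70
t=0.61: S=46.55 A=15.07 M=15.56
t=0.92: S=46.83 A=15.45 M=15.43
t=1.23: S=47.10 A=15.84 M=15.29
t=1.53: S=47.37 A=16.21 M=15.15
t=1.84: S=47.64 A=16.60 M=15.02
t=2.15: S=47.92 A=16.99 M=14.88
t=2.45: S=48.18 A=17.36 M=14.75
t=2.76: S=48.46 A=17.75 M=14.61
At T=2.76: S=48.46 A=17.75 M=14.61; the largest is S.

Dominant species at T: S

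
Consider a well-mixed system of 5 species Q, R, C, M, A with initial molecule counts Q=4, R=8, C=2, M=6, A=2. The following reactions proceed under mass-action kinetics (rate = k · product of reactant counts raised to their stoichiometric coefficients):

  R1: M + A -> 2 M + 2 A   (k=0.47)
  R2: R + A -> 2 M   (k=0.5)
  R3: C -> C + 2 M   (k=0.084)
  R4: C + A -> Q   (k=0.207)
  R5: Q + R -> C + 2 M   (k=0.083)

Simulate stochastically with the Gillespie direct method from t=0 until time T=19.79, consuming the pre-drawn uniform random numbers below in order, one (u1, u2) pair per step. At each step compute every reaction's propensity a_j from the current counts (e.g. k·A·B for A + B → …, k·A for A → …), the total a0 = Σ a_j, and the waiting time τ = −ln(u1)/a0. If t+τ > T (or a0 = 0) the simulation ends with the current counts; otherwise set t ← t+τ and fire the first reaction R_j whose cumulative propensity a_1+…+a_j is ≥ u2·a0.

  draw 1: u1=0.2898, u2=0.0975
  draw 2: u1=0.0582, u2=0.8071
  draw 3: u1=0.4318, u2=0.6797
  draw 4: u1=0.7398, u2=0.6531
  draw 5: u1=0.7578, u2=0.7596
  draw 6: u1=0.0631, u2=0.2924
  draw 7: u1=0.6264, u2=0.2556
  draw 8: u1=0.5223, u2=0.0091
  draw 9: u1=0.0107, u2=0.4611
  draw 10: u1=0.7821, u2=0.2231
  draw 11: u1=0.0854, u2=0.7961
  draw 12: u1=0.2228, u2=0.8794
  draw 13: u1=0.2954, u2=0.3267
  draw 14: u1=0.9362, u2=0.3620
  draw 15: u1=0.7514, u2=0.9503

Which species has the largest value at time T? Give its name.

Dominant species at T: M

t=0.000: Q=4 R=8 C=2 M=6 A=2
Draw 1: a1=5.640, a2=8.000, a3=0.168, a4=0.828, a5=2.656, a0=17.292; τ=−ln(0.2898)/17.292=0.072 → t=0.072; u2·a0=0.0975·17.292=1.686 ≤ a1=5.640 → R1 fires; Q=4 R=8 C=2 M=7 A=3
Draw 2: a1=9.870, a2=12.000, a3=0.168, a4=1.242, a5=2.656, a0=25.936; τ=−ln(0.0582)/25.936=0.110 → t=0.181; u2·a0=0.8071·25.936=20.933; a1=9.870 < 20.933 ≤ a1+a2=21.870 → R2 fires; Q=4 R=7 C=2 M=9 A=2
Draw 3: a1=8.460, a2=7.000, a3=0.168, a4=0.828, a5=2.324, a0=18.780; τ=−ln(0.4318)/18.780=0.045 → t=0.226; u2·a0=0.6797·18.780=12.765; a1=8.460 < 12.765 ≤ a1+a2=15.460 → R2 fires; Q=4 R=6 C=2 M=11 A=1
Draw 4: a1=5.170, a2=3.000, a3=0.168, a4=0.414, a5=1.992, a0=10.744; τ=−ln(0.7398)/10.744=0.028 → t=0.254; u2·a0=0.6531·10.744=7.017; a1=5.170 < 7.017 ≤ a1+a2=8.170 → R2 fires; Q=4 R=5 C=2 M=13 A=0
Draw 5: a1=0.000, a2=0.000, a3=0.168, a4=0.000, a5=1.660, a0=1.828; τ=−ln(0.7578)/1.828=0.152 → t=0.406; u2·a0=0.7596·1.828=1.389; a1+…+a4=0.168 < 1.389 ≤ a1+…+a5=1.828 → R5 fires; Q=3 R=4 C=3 M=15 A=0
Draw 6: a1=0.000, a2=0.000, a3=0.252, a4=0.000, a5=0.996, a0=1.248; τ=−ln(0.0631)/1.248=2.214 → t=2.620; u2·a0=0.2924·1.248=0.365; a1+…+a4=0.252 < 0.365 ≤ a1+…+a5=1.248 → R5 fires; Q=2 R=3 C=4 M=17 A=0
Draw 7: a1=0.000, a2=0.000, a3=0.336, a4=0.000, a5=0.498, a0=0.834; τ=−ln(0.6264)/0.834=0.561 → t=3.181; u2·a0=0.2556·0.834=0.213; a1+a2=0.000 < 0.213 ≤ a1+…+a3=0.336 → R3 fires; Q=2 R=3 C=4 M=19 A=0
Draw 8: a1=0.000, a2=0.000, a3=0.336, a4=0.000, a5=0.498, a0=0.834; τ=−ln(0.5223)/0.834=0.779 → t=3.959; u2·a0=0.0091·0.834=0.008; a1+a2=0.000 < 0.008 ≤ a1+…+a3=0.336 → R3 fires; Q=2 R=3 C=4 M=21 A=0
Draw 9: a1=0.000, a2=0.000, a3=0.336, a4=0.000, a5=0.498, a0=0.834; τ=−ln(0.0107)/0.834=5.441 → t=9.400; u2·a0=0.4611·0.834=0.385; a1+…+a4=0.336 < 0.385 ≤ a1+…+a5=0.834 → R5 fires; Q=1 R=2 C=5 M=23 A=0
Draw 10: a1=0.000, a2=0.000, a3=0.420, a4=0.000, a5=0.166, a0=0.586; τ=−ln(0.7821)/0.586=0.419 → t=9.819; u2·a0=0.2231·0.586=0.131; a1+a2=0.000 < 0.131 ≤ a1+…+a3=0.420 → R3 fires; Q=1 R=2 C=5 M=25 A=0
Draw 11: a1=0.000, a2=0.000, a3=0.420, a4=0.000, a5=0.166, a0=0.586; τ=−ln(0.0854)/0.586=4.199 → t=14.018; u2·a0=0.7961·0.586=0.467; a1+…+a4=0.420 < 0.467 ≤ a1+…+a5=0.586 → R5 fires; Q=0 R=1 C=6 M=27 A=0
Draw 12: a1=0.000, a2=0.000, a3=0.504, a4=0.000, a5=0.000, a0=0.504; τ=−ln(0.2228)/0.504=2.979 → t=16.997; u2·a0=0.8794·0.504=0.443; a1+a2=0.000 < 0.443 ≤ a1+…+a3=0.504 → R3 fires; Q=0 R=1 C=6 M=29 A=0
Draw 13: a1=0.000, a2=0.000, a3=0.504, a4=0.000, a5=0.000, a0=0.504; τ=−ln(0.2954)/0.504=2.419 → t=19.417; u2·a0=0.3267·0.504=0.165; a1+a2=0.000 < 0.165 ≤ a1+…+a3=0.504 → R3 fires; Q=0 R=1 C=6 M=31 A=0
Draw 14: a1=0.000, a2=0.000, a3=0.504, a4=0.000, a5=0.000, a0=0.504; τ=−ln(0.9362)/0.504=0.131 → t=19.548; u2·a0=0.3620·0.504=0.182; a1+a2=0.000 < 0.182 ≤ a1+…+a3=0.504 → R3 fires; Q=0 R=1 C=6 M=33 A=0
Draw 15: a1=0.000, a2=0.000, a3=0.504, a4=0.000, a5=0.000, a0=0.504; τ=−ln(0.7514)/0.504=0.567 → t=20.115 > T=19.79: stop.
At T=19.79: Q=0 R=1 C=6 M=33 A=0; the largest is M.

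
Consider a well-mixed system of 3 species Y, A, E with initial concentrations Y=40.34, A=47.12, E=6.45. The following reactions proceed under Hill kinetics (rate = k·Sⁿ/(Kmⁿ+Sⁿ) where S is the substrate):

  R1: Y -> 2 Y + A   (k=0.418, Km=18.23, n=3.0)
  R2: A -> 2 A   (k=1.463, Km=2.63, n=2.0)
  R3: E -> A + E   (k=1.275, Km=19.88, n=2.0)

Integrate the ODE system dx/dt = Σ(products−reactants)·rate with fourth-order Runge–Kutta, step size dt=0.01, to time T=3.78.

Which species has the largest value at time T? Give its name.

Dominant species at T: A

RK4 with dt=0.01: 378 steps to T=3.78. Trajectory (selected grid times):
t=0.00: Y=40.34 A=47.12 E=6.45
t=0.42: Y=40.50 A=47.94 E=6.45
t=0.84: Y=40.66 A=48.77 E=6.45
t=1.26: Y=40.82 A=49.59 E=6.45
t=1.68: Y=40.98 A=50.42 E=6.45
t=2.10: Y=41.15 A=51.24 E=6.45
t=2.52: Y=41.31 A=52.07 E=6.45
t=2.94: Y=41.47 A=52.90 E=6.45
t=3.36: Y=41.63 A=53.72 E=6.45
t=3.78: Y=41.79 A=54.55 E=6.45
At T=3.78: Y=41.79 A=54.55 E=6.45; the largest is A.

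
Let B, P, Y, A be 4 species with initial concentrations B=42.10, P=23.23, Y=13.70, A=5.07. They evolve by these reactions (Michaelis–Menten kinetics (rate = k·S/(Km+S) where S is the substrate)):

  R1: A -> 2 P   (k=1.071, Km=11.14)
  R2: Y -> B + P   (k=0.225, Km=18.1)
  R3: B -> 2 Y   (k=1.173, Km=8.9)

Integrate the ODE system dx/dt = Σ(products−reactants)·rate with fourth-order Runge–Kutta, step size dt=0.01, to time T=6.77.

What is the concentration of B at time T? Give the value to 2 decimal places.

B at T = 36.42

RK4 with dt=0.01: 677 steps to T=6.77. Trajectory (selected grid times):
t=0.00: B=42.10 P=23.23 Y=13.70 A=5.07
t=0.75: B=41.45 P=23.80 Y=15.08 A=4.82
t=1.50: B=40.80 P=24.35 Y=16.44 A=4.58
t=2.26: B=40.16 P=24.90 Y=17.82 A=4.35
t=3.01: B=39.52 P=25.43 Y=19.18 A=4.13
t=3.76: B=38.89 P=25.95 Y=20.52 A=3.92
t=4.51: B=38.27 P=26.45 Y=21.86 A=3.71
t=5.27: B=37.64 P=26.94 Y=23.21 A=3.51
t=6.02: B=37.03 P=27.41 Y=24.53 A=3.32
t=6.77: B=36.42 P=27.87 Y=25.85 A=3.14
Read off B at T=6.77: 36.42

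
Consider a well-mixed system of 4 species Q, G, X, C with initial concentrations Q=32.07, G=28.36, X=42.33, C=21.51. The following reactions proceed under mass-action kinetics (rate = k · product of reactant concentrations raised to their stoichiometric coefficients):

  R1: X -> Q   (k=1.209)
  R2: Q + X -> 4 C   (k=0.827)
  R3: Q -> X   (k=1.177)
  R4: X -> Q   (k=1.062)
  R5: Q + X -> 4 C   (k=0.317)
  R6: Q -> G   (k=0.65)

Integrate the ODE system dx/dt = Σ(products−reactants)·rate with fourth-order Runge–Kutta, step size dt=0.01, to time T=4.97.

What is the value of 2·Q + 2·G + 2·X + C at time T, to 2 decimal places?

Check how each reaction changes W = 2·Q + 2·G + 2·X + C (weight of products minus weight of reactants):
R1: X -> Q: (2·1) − (2·1) = 2 − 2 = 0
R2: Q + X -> 4 C: (1·4) − (2·1 + 2·1) = 4 − 4 = 0
R3: Q -> X: (2·1) − (2·1) = 2 − 2 = 0
R4: X -> Q: (2·1) − (2·1) = 2 − 2 = 0
R5: Q + X -> 4 C: (1·4) − (2·1 + 2·1) = 4 − 4 = 0
R6: Q -> G: (2·1) − (2·1) = 2 − 2 = 0
Every reaction leaves W unchanged, so W is conserved and no simulation is needed: W(T) = W(0) = 2·32.07 + 2·28.36 + 2·42.33 + 21.51 = 227.03

Value at T = 227.03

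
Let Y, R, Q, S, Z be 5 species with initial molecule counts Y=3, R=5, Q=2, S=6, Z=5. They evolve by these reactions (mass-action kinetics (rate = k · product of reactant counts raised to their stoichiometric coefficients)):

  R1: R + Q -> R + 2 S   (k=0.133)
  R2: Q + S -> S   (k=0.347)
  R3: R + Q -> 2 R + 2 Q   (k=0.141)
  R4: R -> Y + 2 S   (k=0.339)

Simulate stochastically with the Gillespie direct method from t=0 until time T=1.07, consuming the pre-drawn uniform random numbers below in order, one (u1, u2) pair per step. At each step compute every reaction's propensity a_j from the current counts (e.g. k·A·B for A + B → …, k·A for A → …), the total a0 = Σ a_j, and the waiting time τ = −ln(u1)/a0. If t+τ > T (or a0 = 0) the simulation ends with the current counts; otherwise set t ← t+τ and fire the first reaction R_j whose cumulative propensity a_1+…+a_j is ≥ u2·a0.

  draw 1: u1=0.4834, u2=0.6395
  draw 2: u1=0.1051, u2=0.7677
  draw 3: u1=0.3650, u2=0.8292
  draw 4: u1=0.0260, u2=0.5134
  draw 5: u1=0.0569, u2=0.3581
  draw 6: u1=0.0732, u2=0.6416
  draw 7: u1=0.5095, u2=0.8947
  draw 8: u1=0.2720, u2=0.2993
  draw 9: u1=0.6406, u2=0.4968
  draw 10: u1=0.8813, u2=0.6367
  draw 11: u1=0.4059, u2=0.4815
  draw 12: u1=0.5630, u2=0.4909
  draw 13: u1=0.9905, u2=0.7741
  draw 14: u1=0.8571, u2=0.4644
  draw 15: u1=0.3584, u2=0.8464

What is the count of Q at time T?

Q at T = 0

t=0.000: Y=3 R=5 Q=2 S=6 Z=5
Draw 1: a1=1.330, a2=4.164, a3=1.410, a4=1.695, a0=8.599; τ=−ln(0.4834)/8.599=0.085 → t=0.085; u2·a0=0.6395·8.599=5.499; a1+a2=5.494 < 5.499 ≤ a1+…+a3=6.904 → R3 fires; Y=3 R=6 Q=3 S=6 Z=5
Draw 2: a1=2.394, a2=6.246, a3=2.538, a4=2.034, a0=13.212; τ=−ln(0.1051)/13.212=0.171 → t=0.255; u2·a0=0.7677·13.212=10.143; a1+a2=8.640 < 10.143 ≤ a1+…+a3=11.178 → R3 fires; Y=3 R=7 Q=4 S=6 Z=5
Draw 3: a1=3.724, a2=8.328, a3=3.948, a4=2.373, a0=18.373; τ=−ln(0.3650)/18.373=0.055 → t=0.310; u2·a0=0.8292·18.373=15.235; a1+a2=12.052 < 15.235 ≤ a1+…+a3=16.000 → R3 fires; Y=3 R=8 Q=5 S=6 Z=5
Draw 4: a1=5.320, a2=10.410, a3=5.640, a4=2.712, a0=24.082; τ=−ln(0.0260)/24.082=0.152 → t=0.461; u2·a0=0.5134·24.082=12.364; a1=5.320 < 12.364 ≤ a1+a2=15.730 → R2 fires; Y=3 R=8 Q=4 S=6 Z=5
Draw 5: a1=4.256, a2=8.328, a3=4.512, a4=2.712, a0=19.808; τ=−ln(0.0569)/19.808=0.145 → t=0.606; u2·a0=0.3581·19.808=7.093; a1=4.256 < 7.093 ≤ a1+a2=12.584 → R2 fires; Y=3 R=8 Q=3 S=6 Z=5
Draw 6: a1=3.192, a2=6.246, a3=3.384, a4=2.712, a0=15.534; τ=−ln(0.0732)/15.534=0.168 → t=0.774; u2·a0=0.6416·15.534=9.967; a1+a2=9.438 < 9.967 ≤ a1+…+a3=12.822 → R3 fires; Y=3 R=9 Q=4 S=6 Z=5
Draw 7: a1=4.788, a2=8.328, a3=5.076, a4=3.051, a0=21.243; τ=−ln(0.5095)/21.243=0.032 → t=0.806; u2·a0=0.8947·21.243=19.006; a1+…+a3=18.192 < 19.006 ≤ a1+…+a4=21.243 → R4 fires; Y=4 R=8 Q=4 S=8 Z=5
Draw 8: a1=4.256, a2=11.104, a3=4.512, a4=2.712, a0=22.584; τ=−ln(0.2720)/22.584=0.058 → t=0.864; u2·a0=0.2993·22.584=6.759; a1=4.256 < 6.759 ≤ a1+a2=15.360 → R2 fires; Y=4 R=8 Q=3 S=8 Z=5
Draw 9: a1=3.192, a2=8.328, a3=3.384, a4=2.712, a0=17.616; τ=−ln(0.6406)/17.616=0.025 → t=0.889; u2·a0=0.4968·17.616=8.752; a1=3.192 < 8.752 ≤ a1+a2=11.520 → R2 fires; Y=4 R=8 Q=2 S=8 Z=5
Draw 10: a1=2.128, a2=5.552, a3=2.256, a4=2.712, a0=12.648; τ=−ln(0.8813)/12.648=0.010 → t=0.899; u2·a0=0.6367·12.648=8.053; a1+a2=7.680 < 8.053 ≤ a1+…+a3=9.936 → R3 fires; Y=4 R=9 Q=3 S=8 Z=5
Draw 11: a1=3.591, a2=8.328, a3=3.807, a4=3.051, a0=18.777; τ=−ln(0.4059)/18.777=0.048 → t=0.947; u2·a0=0.4815·18.777=9.041; a1=3.591 < 9.041 ≤ a1+a2=11.919 → R2 fires; Y=4 R=9 Q=2 S=8 Z=5
Draw 12: a1=2.394, a2=5.552, a3=2.538, a4=3.051, a0=13.535; τ=−ln(0.5630)/13.535=0.042 → t=0.990; u2·a0=0.4909·13.535=6.644; a1=2.394 < 6.644 ≤ a1+a2=7.946 → R2 fires; Y=4 R=9 Q=1 S=8 Z=5
Draw 13: a1=1.197, a2=2.776, a3=1.269, a4=3.051, a0=8.293; τ=−ln(0.9905)/8.293=0.001 → t=0.991; u2·a0=0.7741·8.293=6.420; a1+…+a3=5.242 < 6.420 ≤ a1+…+a4=8.293 → R4 fires; Y=5 R=8 Q=1 S=10 Z=5
Draw 14: a1=1.064, a2=3.470, a3=1.128, a4=2.712, a0=8.374; τ=−ln(0.8571)/8.374=0.018 → t=1.009; u2·a0=0.4644·8.374=3.889; a1=1.064 < 3.889 ≤ a1+a2=4.534 → R2 fires; Y=5 R=8 Q=0 S=10 Z=5
Draw 15: a1=0.000, a2=0.000, a3=0.000, a4=2.712, a0=2.712; τ=−ln(0.3584)/2.712=0.378 → t=1.388 > T=1.07: stop.
Read off Q at T=1.07: 0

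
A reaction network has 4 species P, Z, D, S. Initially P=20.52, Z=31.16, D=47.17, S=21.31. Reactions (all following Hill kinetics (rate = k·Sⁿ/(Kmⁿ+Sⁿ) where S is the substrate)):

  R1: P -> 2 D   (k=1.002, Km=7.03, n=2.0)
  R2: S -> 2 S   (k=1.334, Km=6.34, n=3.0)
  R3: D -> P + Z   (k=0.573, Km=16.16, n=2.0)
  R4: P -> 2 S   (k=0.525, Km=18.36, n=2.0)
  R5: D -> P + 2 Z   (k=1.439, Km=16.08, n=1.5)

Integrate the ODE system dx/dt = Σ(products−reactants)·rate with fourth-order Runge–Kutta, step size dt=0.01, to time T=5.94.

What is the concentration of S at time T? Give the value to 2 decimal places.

S at T = 32.80

RK4 with dt=0.01: 594 steps to T=5.94. Trajectory (selected grid times):
t=0.00: P=20.52 Z=31.16 D=47.17 S=21.31
t=0.66: P=20.86 Z=33.08 D=47.23 S=22.56
t=1.32: P=21.20 Z=35.01 D=47.28 S=23.81
t=1.98: P=21.54 Z=36.93 D=47.35 S=25.08
t=2.64: P=21.87 Z=38.86 D=47.41 S=26.35
t=3.30: P=22.20 Z=40.78 D=47.48 S=27.63
t=3.96: P=22.52 Z=42.71 D=47.55 S=28.91
t=4.62: P=22.84 Z=44.63 D=47.62 S=30.20
t=5.28: P=23.16 Z=46.56 D=47.70 S=31.50
t=5.94: P=23.47 Z=48.49 D=47.78 S=32.80
Read off S at T=5.94: 32.80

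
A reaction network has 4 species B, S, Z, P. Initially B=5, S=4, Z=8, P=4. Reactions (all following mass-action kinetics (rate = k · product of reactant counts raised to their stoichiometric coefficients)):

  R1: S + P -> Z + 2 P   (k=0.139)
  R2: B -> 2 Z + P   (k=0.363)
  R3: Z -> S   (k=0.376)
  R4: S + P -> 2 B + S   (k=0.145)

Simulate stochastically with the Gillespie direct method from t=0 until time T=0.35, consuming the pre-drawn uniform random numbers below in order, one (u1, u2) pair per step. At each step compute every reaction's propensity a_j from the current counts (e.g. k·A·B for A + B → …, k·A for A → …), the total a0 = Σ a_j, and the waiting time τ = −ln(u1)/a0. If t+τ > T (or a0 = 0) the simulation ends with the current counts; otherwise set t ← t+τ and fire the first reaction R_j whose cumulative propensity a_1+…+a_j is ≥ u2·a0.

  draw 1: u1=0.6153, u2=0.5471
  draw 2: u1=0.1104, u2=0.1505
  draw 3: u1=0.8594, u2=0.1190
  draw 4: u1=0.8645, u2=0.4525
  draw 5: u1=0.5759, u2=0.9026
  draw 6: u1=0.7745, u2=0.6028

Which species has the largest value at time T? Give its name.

t=0.000: B=5 S=4 Z=8 P=4
Draw 1: a1=2.224, a2=1.815, a3=3.008, a4=2.320, a0=9.367; τ=−ln(0.6153)/9.367=0.052 → t=0.052; u2·a0=0.5471·9.367=5.125; a1+a2=4.039 < 5.125 ≤ a1+…+a3=7.047 → R3 fires; B=5 S=5 Z=7 P=4
Draw 2: a1=2.780, a2=1.815, a3=2.632, a4=2.900, a0=10.127; τ=−ln(0.1104)/10.127=0.218 → t=0.269; u2·a0=0.1505·10.127=1.524 ≤ a1=2.780 → R1 fires; B=5 S=4 Z=8 P=5
Draw 3: a1=2.780, a2=1.815, a3=3.008, a4=2.900, a0=10.503; τ=−ln(0.8594)/10.503=0.014 → t=0.284; u2·a0=0.1190·10.503=1.250 ≤ a1=2.780 → R1 fires; B=5 S=3 Z=9 P=6
Draw 4: a1=2.502, a2=1.815, a3=3.384, a4=2.610, a0=10.311; τ=−ln(0.8645)/10.311=0.014 → t=0.298; u2·a0=0.4525·10.311=4.666; a1+a2=4.317 < 4.666 ≤ a1+…+a3=7.701 → R3 fires; B=5 S=4 Z=8 P=6
Draw 5: a1=3.336, a2=1.815, a3=3.008, a4=3.480, a0=11.639; τ=−ln(0.5759)/11.639=0.047 → t=0.345; u2·a0=0.9026·11.639=10.505; a1+…+a3=8.159 < 10.505 ≤ a1+…+a4=11.639 → R4 fires; B=7 S=4 Z=8 P=5
Draw 6: a1=2.780, a2=2.541, a3=3.008, a4=2.900, a0=11.229; τ=−ln(0.7745)/11.229=0.023 → t=0.368 > T=0.35: stop.
At T=0.35: B=7 S=4 Z=8 P=5; the largest is Z.

Dominant species at T: Z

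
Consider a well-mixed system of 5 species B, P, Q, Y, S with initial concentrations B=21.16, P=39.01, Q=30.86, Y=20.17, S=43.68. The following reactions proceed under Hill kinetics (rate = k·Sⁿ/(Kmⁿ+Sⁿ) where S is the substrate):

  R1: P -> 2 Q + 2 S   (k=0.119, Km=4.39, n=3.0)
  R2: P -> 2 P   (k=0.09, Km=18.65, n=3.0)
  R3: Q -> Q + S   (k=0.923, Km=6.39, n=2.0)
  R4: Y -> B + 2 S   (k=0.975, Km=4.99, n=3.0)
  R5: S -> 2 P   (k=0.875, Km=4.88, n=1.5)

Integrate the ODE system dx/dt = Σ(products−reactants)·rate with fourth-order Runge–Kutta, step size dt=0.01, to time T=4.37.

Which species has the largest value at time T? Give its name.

RK4 with dt=0.01: 437 steps to T=4.37. Trajectory (selected grid times):
t=0.00: B=21.16 P=39.01 Q=30.86 Y=20.17 S=43.68
t=0.49: B=21.63 P=39.82 Q=30.98 Y=19.70 S=44.76
t=0.97: B=22.09 P=40.61 Q=31.09 Y=19.24 S=45.81
t=1.46: B=22.56 P=41.42 Q=31.21 Y=18.77 S=46.89
t=1.94: B=23.02 P=42.22 Q=31.32 Y=18.31 S=47.94
t=2.43: B=23.49 P=43.03 Q=31.44 Y=17.84 S=49.01
t=2.91: B=23.94 P=43.83 Q=31.55 Y=17.39 S=50.06
t=3.40: B=24.41 P=44.65 Q=31.67 Y=16.92 S=51.12
t=3.88: B=24.87 P=45.45 Q=31.78 Y=16.46 S=52.17
t=4.37: B=25.33 P=46.26 Q=31.90 Y=16.00 S=53.23
At T=4.37: B=25.33 P=46.26 Q=31.90 Y=16.00 S=53.23; the largest is S.

Dominant species at T: S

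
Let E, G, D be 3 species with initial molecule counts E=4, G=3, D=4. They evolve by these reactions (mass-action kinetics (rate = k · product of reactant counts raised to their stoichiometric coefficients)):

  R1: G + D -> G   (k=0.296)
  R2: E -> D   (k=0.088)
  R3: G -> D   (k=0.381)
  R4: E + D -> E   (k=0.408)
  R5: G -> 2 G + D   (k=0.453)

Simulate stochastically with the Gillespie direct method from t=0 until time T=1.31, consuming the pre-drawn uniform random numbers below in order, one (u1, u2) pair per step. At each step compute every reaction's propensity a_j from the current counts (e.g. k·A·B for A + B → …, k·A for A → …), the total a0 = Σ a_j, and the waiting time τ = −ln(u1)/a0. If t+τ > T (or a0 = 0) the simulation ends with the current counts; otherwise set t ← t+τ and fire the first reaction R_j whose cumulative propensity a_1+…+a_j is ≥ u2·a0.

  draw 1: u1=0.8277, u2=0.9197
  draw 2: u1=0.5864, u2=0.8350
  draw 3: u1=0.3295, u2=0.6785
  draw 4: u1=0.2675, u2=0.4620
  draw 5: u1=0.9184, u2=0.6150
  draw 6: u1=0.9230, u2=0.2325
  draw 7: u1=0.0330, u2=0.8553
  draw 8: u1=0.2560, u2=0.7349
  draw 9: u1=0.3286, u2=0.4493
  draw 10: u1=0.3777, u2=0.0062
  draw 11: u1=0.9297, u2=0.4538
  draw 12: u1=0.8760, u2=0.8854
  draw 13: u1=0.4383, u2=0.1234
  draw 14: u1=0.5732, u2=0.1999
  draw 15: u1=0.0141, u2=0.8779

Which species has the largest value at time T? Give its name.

t=0.000: E=4 G=3 D=4
Draw 1: a1=3.552, a2=0.352, a3=1.143, a4=6.528, a5=1.359, a0=12.934; τ=−ln(0.8277)/12.934=0.015 → t=0.015; u2·a0=0.9197·12.934=11.895; a1+…+a4=11.575 < 11.895 ≤ a1+…+a5=12.934 → R5 fires; E=4 G=4 D=5
Draw 2: a1=5.920, a2=0.352, a3=1.524, a4=8.160, a5=1.812, a0=17.768; τ=−ln(0.5864)/17.768=0.030 → t=0.045; u2·a0=0.8350·17.768=14.836; a1+…+a3=7.796 < 14.836 ≤ a1+…+a4=15.956 → R4 fires; E=4 G=4 D=4
Draw 3: a1=4.736, a2=0.352, a3=1.524, a4=6.528, a5=1.812, a0=14.952; τ=−ln(0.3295)/14.952=0.074 → t=0.119; u2·a0=0.6785·14.952=10.145; a1+…+a3=6.612 < 10.145 ≤ a1+…+a4=13.140 → R4 fires; E=4 G=4 D=3
Draw 4: a1=3.552, a2=0.352, a3=1.524, a4=4.896, a5=1.812, a0=12.136; τ=−ln(0.2675)/12.136=0.109 → t=0.228; u2·a0=0.4620·12.136=5.607; a1+…+a3=5.428 < 5.607 ≤ a1+…+a4=10.324 → R4 fires; E=4 G=4 D=2
Draw 5: a1=2.368, a2=0.352, a3=1.524, a4=3.264, a5=1.812, a0=9.320; τ=−ln(0.9184)/9.320=0.009 → t=0.237; u2·a0=0.6150·9.320=5.732; a1+…+a3=4.244 < 5.732 ≤ a1+…+a4=7.508 → R4 fires; E=4 G=4 D=1
Draw 6: a1=1.184, a2=0.352, a3=1.524, a4=1.632, a5=1.812, a0=6.504; τ=−ln(0.9230)/6.504=0.012 → t=0.249; u2·a0=0.2325·6.504=1.512; a1=1.184 < 1.512 ≤ a1+a2=1.536 → R2 fires; E=3 G=4 D=2
Draw 7: a1=2.368, a2=0.264, a3=1.524, a4=2.448, a5=1.812, a0=8.416; τ=−ln(0.0330)/8.416=0.405 → t=0.654; u2·a0=0.8553·8.416=7.198; a1+…+a4=6.604 < 7.198 ≤ a1+…+a5=8.416 → R5 fires; E=3 G=5 D=3
Draw 8: a1=4.440, a2=0.264, a3=1.905, a4=3.672, a5=2.265, a0=12.546; τ=−ln(0.2560)/12.546=0.109 → t=0.763; u2·a0=0.7349·12.546=9.220; a1+…+a3=6.609 < 9.220 ≤ a1+…+a4=10.281 → R4 fires; E=3 G=5 D=2
Draw 9: a1=2.960, a2=0.264, a3=1.905, a4=2.448, a5=2.265, a0=9.842; τ=−ln(0.3286)/9.842=0.113 → t=0.876; u2·a0=0.4493·9.842=4.422; a1+a2=3.224 < 4.422 ≤ a1+…+a3=5.129 → R3 fires; E=3 G=4 D=3
Draw 10: a1=3.552, a2=0.264, a3=1.524, a4=3.672, a5=1.812, a0=10.824; τ=−ln(0.3777)/10.824=0.090 → t=0.966; u2·a0=0.0062·10.824=0.067 ≤ a1=3.552 → R1 fires; E=3 G=4 D=2
Draw 11: a1=2.368, a2=0.264, a3=1.524, a4=2.448, a5=1.812, a0=8.416; τ=−ln(0.9297)/8.416=0.009 → t=0.975; u2·a0=0.4538·8.416=3.819; a1+a2=2.632 < 3.819 ≤ a1+…+a3=4.156 → R3 fires; E=3 G=3 D=3
Draw 12: a1=2.664, a2=0.264, a3=1.143, a4=3.672, a5=1.359, a0=9.102; τ=−ln(0.8760)/9.102=0.015 → t=0.989; u2·a0=0.8854·9.102=8.059; a1+…+a4=7.743 < 8.059 ≤ a1+…+a5=9.102 → R5 fires; E=3 G=4 D=4
Draw 13: a1=4.736, a2=0.264, a3=1.524, a4=4.896, a5=1.812, a0=13.232; τ=−ln(0.4383)/13.232=0.062 → t=1.052; u2·a0=0.1234·13.232=1.633 ≤ a1=4.736 → R1 fires; E=3 G=4 D=3
Draw 14: a1=3.552, a2=0.264, a3=1.524, a4=3.672, a5=1.812, a0=10.824; τ=−ln(0.5732)/10.824=0.051 → t=1.103; u2·a0=0.1999·10.824=2.164 ≤ a1=3.552 → R1 fires; E=3 G=4 D=2
Draw 15: a1=2.368, a2=0.264, a3=1.524, a4=2.448, a5=1.812, a0=8.416; τ=−ln(0.0141)/8.416=0.506 → t=1.609 > T=1.31: stop.
At T=1.31: E=3 G=4 D=2; the largest is G.

Dominant species at T: G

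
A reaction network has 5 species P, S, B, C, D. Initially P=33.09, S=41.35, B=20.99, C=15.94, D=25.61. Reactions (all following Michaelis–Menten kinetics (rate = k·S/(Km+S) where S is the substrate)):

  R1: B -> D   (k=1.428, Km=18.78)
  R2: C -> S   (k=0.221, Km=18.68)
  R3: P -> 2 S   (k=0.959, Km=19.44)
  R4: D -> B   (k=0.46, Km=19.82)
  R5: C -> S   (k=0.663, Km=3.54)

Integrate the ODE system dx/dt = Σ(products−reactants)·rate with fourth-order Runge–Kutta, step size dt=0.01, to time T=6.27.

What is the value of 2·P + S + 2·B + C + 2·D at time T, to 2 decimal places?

Value at T = 216.67

Check how each reaction changes W = 2·P + S + 2·B + C + 2·D (weight of products minus weight of reactants):
R1: B -> D: (2·1) − (2·1) = 2 − 2 = 0
R2: C -> S: (1·1) − (1·1) = 1 − 1 = 0
R3: P -> 2 S: (1·2) − (2·1) = 2 − 2 = 0
R4: D -> B: (2·1) − (2·1) = 2 − 2 = 0
R5: C -> S: (1·1) − (1·1) = 1 − 1 = 0
Every reaction leaves W unchanged, so W is conserved and no simulation is needed: W(T) = W(0) = 2·33.09 + 41.35 + 2·20.99 + 15.94 + 2·25.61 = 216.67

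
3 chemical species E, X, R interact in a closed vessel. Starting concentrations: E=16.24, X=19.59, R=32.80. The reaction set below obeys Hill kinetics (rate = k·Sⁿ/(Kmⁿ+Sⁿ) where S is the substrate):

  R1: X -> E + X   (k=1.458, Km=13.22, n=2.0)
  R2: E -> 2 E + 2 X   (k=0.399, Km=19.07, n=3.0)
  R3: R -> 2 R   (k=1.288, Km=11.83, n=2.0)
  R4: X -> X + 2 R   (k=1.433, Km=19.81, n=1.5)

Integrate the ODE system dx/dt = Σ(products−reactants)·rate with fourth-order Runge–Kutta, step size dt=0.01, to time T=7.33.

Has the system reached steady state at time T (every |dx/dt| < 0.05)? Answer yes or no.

RK4 with dt=0.01: 733 steps to T=7.33. Trajectory (selected grid times):
t=0.00: E=16.24 X=19.59 R=32.80
t=0.81: E=17.18 X=19.85 R=34.89
t=1.63: E=18.16 X=20.14 R=37.02
t=2.44: E=19.15 X=20.45 R=39.16
t=3.26: E=20.17 X=20.79 R=41.34
t=4.07: E=21.19 X=21.16 R=43.52
t=4.89: E=22.25 X=21.55 R=45.74
t=5.70: E=23.32 X=21.95 R=47.97
t=6.52: E=24.42 X=22.39 R=50.24
t=7.33: E=25.52 X=22.83 R=52.50
Rates at T: R1=1.0920, R2=0.2815, R3=1.2258, R4=0.7926
dx/dt at T (Σ net stoichiometry × rate): E=+1.3735, X=+0.5630, R=+2.8109
Largest |dx/dt| is |+2.8109| (R) ≥ 0.05 → not steady.

Steady state at T: no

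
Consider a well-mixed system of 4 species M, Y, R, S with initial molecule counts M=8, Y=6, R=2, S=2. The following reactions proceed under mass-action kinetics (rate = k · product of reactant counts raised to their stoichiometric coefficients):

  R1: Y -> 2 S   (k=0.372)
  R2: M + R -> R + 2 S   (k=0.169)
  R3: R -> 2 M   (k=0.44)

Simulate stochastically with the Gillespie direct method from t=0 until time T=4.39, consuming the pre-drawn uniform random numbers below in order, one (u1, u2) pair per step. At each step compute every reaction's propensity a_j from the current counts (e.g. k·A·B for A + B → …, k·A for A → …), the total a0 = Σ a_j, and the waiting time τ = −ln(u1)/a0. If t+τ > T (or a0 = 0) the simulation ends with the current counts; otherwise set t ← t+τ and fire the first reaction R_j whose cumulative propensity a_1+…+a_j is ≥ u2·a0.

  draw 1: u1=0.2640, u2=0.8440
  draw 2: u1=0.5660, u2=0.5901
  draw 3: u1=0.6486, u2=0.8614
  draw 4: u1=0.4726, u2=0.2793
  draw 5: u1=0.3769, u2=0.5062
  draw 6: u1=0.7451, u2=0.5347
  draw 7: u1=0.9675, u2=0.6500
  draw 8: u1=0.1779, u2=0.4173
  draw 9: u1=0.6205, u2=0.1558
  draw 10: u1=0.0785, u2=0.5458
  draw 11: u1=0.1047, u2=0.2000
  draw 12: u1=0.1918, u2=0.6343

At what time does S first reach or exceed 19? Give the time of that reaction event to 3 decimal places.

t=0.000: M=8 Y=6 R=2 S=2
Draw 1: a1=2.232, a2=2.704, a3=0.880, a0=5.816; τ=−ln(0.2640)/5.816=0.229 → t=0.229; u2·a0=0.8440·5.816=4.909; a1=2.232 < 4.909 ≤ a1+a2=4.936 → R2 fires; M=7 Y=6 R=2 S=4
Draw 2: a1=2.232, a2=2.366, a3=0.880, a0=5.478; τ=−ln(0.5660)/5.478=0.104 → t=0.333; u2·a0=0.5901·5.478=3.233; a1=2.232 < 3.233 ≤ a1+a2=4.598 → R2 fires; M=6 Y=6 R=2 S=6
Draw 3: a1=2.232, a2=2.028, a3=0.880, a0=5.140; τ=−ln(0.6486)/5.140=0.084 → t=0.417; u2·a0=0.8614·5.140=4.428; a1+a2=4.260 < 4.428 ≤ a1+…+a3=5.140 → R3 fires; M=8 Y=6 R=1 S=6
Draw 4: a1=2.232, a2=1.352, a3=0.440, a0=4.024; τ=−ln(0.4726)/4.024=0.186 → t=0.603; u2·a0=0.2793·4.024=1.124 ≤ a1=2.232 → R1 fires; M=8 Y=5 R=1 S=8
Draw 5: a1=1.860, a2=1.352, a3=0.440, a0=3.652; τ=−ln(0.3769)/3.652=0.267 → t=0.871; u2·a0=0.5062·3.652=1.849 ≤ a1=1.860 → R1 fires; M=8 Y=4 R=1 S=10
Draw 6: a1=1.488, a2=1.352, a3=0.440, a0=3.280; τ=−ln(0.7451)/3.280=0.090 → t=0.960; u2·a0=0.5347·3.280=1.754; a1=1.488 < 1.754 ≤ a1+a2=2.840 → R2 fires; M=7 Y=4 R=1 S=12
Draw 7: a1=1.488, a2=1.183, a3=0.440, a0=3.111; τ=−ln(0.9675)/3.111=0.011 → t=0.971; u2·a0=0.6500·3.111=2.022; a1=1.488 < 2.022 ≤ a1+a2=2.671 → R2 fires; M=6 Y=4 R=1 S=14
Draw 8: a1=1.488, a2=1.014, a3=0.440, a0=2.942; τ=−ln(0.1779)/2.942=0.587 → t=1.558; u2·a0=0.4173·2.942=1.228 ≤ a1=1.488 → R1 fires; M=6 Y=3 R=1 S=16
Draw 9: a1=1.116, a2=1.014, a3=0.440, a0=2.570; τ=−ln(0.6205)/2.570=0.186 → t=1.743; u2·a0=0.1558·2.570=0.400 ≤ a1=1.116 → R1 fires; M=6 Y=2 R=1 S=18
Draw 10: a1=0.744, a2=1.014, a3=0.440, a0=2.198; τ=−ln(0.0785)/2.198=1.158 → t=2.901; u2·a0=0.5458·2.198=1.200; a1=0.744 < 1.200 ≤ a1+a2=1.758 → R2 fires; M=5 Y=2 R=1 S=20
Draw 11: a1=0.744, a2=0.845, a3=0.440, a0=2.029; τ=−ln(0.1047)/2.029=1.112 → t=4.013; u2·a0=0.2000·2.029=0.406 ≤ a1=0.744 → R1 fires; M=5 Y=1 R=1 S=22
Draw 12: a1=0.372, a2=0.845, a3=0.440, a0=1.657; τ=−ln(0.1918)/1.657=0.997 → t=5.010 > T=4.39: stop.
S first becomes ≥ 19 when it reaches 20 at the event at t=2.901.

Threshold first reached at t = 2.901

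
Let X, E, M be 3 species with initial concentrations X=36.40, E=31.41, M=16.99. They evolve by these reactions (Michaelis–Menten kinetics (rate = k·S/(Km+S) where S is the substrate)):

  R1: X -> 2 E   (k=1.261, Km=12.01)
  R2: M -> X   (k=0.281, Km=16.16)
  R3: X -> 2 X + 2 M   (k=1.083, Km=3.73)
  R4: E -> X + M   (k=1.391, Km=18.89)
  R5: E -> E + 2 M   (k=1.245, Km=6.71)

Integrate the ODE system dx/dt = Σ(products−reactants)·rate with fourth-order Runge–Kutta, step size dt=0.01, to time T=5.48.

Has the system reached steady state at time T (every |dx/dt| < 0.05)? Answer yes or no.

Steady state at T: no

RK4 with dt=0.01: 548 steps to T=5.48. Trajectory (selected grid times):
t=0.00: X=36.40 E=31.41 M=16.99
t=0.61: X=37.04 E=32.04 M=19.88
t=1.22: X=37.69 E=32.67 M=22.78
t=1.83: X=38.35 E=33.30 M=25.68
t=2.44: X=39.02 E=33.93 M=28.59
t=3.04: X=39.68 E=34.55 M=31.45
t=3.65: X=40.36 E=35.18 M=34.37
t=4.26: X=41.04 E=35.81 M=37.30
t=4.87: X=41.73 E=36.45 M=40.23
t=5.48: X=42.42 E=37.09 M=43.16
Rates at T: R1=0.9828, R2=0.2045, R3=0.9955, R4=0.9216, R5=1.0543
dx/dt at T (Σ net stoichiometry × rate): X=+1.1387, E=+1.0440, M=+4.8166
Largest |dx/dt| is |+4.8166| (M) ≥ 0.05 → not steady.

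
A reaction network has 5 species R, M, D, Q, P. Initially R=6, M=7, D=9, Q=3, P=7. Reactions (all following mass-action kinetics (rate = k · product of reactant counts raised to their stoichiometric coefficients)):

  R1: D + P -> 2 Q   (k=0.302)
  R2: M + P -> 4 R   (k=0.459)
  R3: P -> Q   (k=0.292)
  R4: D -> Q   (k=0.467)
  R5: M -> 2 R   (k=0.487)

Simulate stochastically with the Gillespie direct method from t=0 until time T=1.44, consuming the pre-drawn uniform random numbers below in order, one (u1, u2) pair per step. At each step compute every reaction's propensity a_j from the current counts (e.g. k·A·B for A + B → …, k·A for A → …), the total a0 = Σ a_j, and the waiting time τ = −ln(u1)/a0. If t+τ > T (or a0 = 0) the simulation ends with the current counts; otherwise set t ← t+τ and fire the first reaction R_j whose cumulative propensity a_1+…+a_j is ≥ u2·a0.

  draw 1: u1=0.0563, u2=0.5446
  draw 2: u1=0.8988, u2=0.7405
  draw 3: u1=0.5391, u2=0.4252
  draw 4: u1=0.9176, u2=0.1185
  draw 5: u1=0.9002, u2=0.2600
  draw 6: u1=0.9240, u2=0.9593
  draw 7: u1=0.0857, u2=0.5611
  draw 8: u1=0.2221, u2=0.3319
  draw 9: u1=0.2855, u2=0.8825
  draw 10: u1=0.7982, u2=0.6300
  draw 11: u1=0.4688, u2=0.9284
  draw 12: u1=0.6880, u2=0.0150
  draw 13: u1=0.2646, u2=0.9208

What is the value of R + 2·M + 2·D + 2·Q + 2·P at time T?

Check how each reaction changes W = R + 2·M + 2·D + 2·Q + 2·P (weight of products minus weight of reactants):
R1: D + P -> 2 Q: (2·2) − (2·1 + 2·1) = 4 − 4 = 0
R2: M + P -> 4 R: (1·4) − (2·1 + 2·1) = 4 − 4 = 0
R3: P -> Q: (2·1) − (2·1) = 2 − 2 = 0
R4: D -> Q: (2·1) − (2·1) = 2 − 2 = 0
R5: M -> 2 R: (1·2) − (2·1) = 2 − 2 = 0
Every reaction leaves W unchanged, so W is conserved and no simulation is needed: W(T) = W(0) = 6 + 2·7 + 2·9 + 2·3 + 2·7 = 58

Value at T = 58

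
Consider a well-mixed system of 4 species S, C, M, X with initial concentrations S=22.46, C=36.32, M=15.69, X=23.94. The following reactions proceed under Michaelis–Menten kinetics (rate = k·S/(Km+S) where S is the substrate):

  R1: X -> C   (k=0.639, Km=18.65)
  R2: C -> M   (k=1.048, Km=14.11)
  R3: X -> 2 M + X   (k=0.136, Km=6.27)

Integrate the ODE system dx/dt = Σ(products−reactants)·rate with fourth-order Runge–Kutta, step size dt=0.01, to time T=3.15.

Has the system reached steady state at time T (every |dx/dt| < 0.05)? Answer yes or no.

Steady state at T: no

RK4 with dt=0.01: 315 steps to T=3.15. Trajectory (selected grid times):
t=0.00: S=22.46 C=36.32 M=15.69 X=23.94
t=0.35: S=22.46 C=36.18 M=16.03 X=23.81
t=0.70: S=22.46 C=36.04 M=16.37 X=23.69
t=1.05: S=22.46 C=35.90 M=16.71 X=23.56
t=1.40: S=22.46 C=35.77 M=17.05 X=23.44
t=1.75: S=22.46 C=35.63 M=17.38 X=23.32
t=2.10: S=22.46 C=35.49 M=17.72 X=23.19
t=2.45: S=22.46 C=35.35 M=18.06 X=23.07
t=2.80: S=22.46 C=35.21 M=18.40 X=22.94
t=3.15: S=22.46 C=35.07 M=18.73 X=22.82
Rates at T: R1=0.3516, R2=0.7473, R3=0.1067
dx/dt at T (Σ net stoichiometry × rate): S=+0.0000, C=-0.3957, M=+0.9607, X=-0.3516
Largest |dx/dt| is |+0.9607| (M) ≥ 0.05 → not steady.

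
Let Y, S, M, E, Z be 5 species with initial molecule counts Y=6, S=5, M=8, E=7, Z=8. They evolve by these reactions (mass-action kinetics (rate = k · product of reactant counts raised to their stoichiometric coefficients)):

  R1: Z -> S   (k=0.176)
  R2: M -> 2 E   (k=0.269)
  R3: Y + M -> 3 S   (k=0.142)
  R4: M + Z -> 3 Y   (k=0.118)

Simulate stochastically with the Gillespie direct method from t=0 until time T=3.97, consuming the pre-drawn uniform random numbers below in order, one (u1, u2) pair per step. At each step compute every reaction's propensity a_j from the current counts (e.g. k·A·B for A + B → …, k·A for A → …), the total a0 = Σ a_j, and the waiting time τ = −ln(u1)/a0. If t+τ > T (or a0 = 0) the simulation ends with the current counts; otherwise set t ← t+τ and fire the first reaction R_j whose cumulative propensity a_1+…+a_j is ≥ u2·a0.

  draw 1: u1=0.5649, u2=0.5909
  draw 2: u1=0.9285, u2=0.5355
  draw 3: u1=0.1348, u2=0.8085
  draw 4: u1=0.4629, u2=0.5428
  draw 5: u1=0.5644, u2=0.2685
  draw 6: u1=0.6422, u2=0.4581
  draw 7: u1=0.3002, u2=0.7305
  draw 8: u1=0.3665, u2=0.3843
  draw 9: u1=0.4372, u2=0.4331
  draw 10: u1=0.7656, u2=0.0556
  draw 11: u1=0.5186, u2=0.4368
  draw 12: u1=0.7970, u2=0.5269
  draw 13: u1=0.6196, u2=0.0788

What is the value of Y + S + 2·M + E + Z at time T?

Value at T = 42

Check how each reaction changes W = Y + S + 2·M + E + Z (weight of products minus weight of reactants):
R1: Z -> S: (1·1) − (1·1) = 1 − 1 = 0
R2: M -> 2 E: (1·2) − (2·1) = 2 − 2 = 0
R3: Y + M -> 3 S: (1·3) − (1·1 + 2·1) = 3 − 3 = 0
R4: M + Z -> 3 Y: (1·3) − (2·1 + 1·1) = 3 − 3 = 0
Every reaction leaves W unchanged, so W is conserved and no simulation is needed: W(T) = W(0) = 6 + 5 + 2·8 + 7 + 8 = 42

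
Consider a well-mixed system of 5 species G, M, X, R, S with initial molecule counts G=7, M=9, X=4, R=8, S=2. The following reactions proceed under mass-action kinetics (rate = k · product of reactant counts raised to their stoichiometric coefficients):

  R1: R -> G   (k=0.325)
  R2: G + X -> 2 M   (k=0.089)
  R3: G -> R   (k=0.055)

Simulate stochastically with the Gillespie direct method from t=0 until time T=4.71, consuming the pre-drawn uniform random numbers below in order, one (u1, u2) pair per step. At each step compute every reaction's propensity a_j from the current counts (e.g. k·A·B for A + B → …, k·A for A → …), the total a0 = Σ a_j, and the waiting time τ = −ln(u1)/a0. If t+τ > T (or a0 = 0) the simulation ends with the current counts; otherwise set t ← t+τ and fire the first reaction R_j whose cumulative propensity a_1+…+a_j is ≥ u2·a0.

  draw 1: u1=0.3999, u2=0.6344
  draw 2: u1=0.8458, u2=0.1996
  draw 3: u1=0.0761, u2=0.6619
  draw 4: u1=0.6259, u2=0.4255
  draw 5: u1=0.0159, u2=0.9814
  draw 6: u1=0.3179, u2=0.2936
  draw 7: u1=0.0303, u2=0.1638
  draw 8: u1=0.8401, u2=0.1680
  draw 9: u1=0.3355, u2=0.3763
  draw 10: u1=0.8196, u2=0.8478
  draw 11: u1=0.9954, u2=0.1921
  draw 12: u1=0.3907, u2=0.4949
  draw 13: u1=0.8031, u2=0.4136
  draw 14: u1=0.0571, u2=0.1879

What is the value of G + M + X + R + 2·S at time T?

Check how each reaction changes W = G + M + X + R + 2·S (weight of products minus weight of reactants):
R1: R -> G: (1·1) − (1·1) = 1 − 1 = 0
R2: G + X -> 2 M: (1·2) − (1·1 + 1·1) = 2 − 2 = 0
R3: G -> R: (1·1) − (1·1) = 1 − 1 = 0
Every reaction leaves W unchanged, so W is conserved and no simulation is needed: W(T) = W(0) = 7 + 9 + 4 + 8 + 2·2 = 32

Value at T = 32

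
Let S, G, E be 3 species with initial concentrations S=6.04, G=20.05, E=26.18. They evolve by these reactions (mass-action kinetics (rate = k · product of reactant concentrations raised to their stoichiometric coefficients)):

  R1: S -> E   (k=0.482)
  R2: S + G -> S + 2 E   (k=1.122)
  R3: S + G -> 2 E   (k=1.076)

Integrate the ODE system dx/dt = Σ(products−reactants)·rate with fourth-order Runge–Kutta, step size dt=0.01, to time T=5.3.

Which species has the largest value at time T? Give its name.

Dominant species at T: E

RK4 with dt=0.01: 530 steps to T=5.3. Trajectory (selected grid times):
t=0.00: S=6.04 G=20.05 E=26.18
t=0.59: S=0.01 G=8.14 E=50.20
t=1.18: S=0.00 G=8.12 E=50.24
t=1.77: S=0.00 G=8.12 E=50.24
t=2.36: S=0.00 G=8.12 E=50.24
t=2.94: S=0.00 G=8.12 E=50.24
t=3.53: S=0.00 G=8.12 E=50.24
t=4.12: S=0.00 G=8.12 E=50.24
t=4.71: S=0.00 G=8.12 E=50.24
t=5.30: S=0.00 G=8.12 E=50.24
At T=5.3: S=0.00 G=8.12 E=50.24; the largest is E.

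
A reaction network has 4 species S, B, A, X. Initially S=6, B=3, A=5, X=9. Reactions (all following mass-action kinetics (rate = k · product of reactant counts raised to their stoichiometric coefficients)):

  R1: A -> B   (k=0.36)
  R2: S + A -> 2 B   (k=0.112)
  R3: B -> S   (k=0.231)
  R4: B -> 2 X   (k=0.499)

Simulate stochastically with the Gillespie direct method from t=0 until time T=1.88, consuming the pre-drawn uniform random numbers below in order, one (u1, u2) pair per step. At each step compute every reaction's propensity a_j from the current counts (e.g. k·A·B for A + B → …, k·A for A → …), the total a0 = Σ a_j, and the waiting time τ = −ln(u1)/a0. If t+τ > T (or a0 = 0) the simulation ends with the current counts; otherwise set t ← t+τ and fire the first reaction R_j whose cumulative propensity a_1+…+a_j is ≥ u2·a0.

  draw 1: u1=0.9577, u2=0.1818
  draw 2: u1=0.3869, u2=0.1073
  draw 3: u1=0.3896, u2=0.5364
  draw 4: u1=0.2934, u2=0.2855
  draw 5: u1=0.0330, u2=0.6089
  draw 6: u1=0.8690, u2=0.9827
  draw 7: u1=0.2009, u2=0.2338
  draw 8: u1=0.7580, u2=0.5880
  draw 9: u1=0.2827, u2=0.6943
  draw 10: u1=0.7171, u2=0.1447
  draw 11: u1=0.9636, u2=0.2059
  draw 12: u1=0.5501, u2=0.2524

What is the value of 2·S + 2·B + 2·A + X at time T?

Value at T = 37

Check how each reaction changes W = 2·S + 2·B + 2·A + X (weight of products minus weight of reactants):
R1: A -> B: (2·1) − (2·1) = 2 − 2 = 0
R2: S + A -> 2 B: (2·2) − (2·1 + 2·1) = 4 − 4 = 0
R3: B -> S: (2·1) − (2·1) = 2 − 2 = 0
R4: B -> 2 X: (1·2) − (2·1) = 2 − 2 = 0
Every reaction leaves W unchanged, so W is conserved and no simulation is needed: W(T) = W(0) = 2·6 + 2·3 + 2·5 + 9 = 37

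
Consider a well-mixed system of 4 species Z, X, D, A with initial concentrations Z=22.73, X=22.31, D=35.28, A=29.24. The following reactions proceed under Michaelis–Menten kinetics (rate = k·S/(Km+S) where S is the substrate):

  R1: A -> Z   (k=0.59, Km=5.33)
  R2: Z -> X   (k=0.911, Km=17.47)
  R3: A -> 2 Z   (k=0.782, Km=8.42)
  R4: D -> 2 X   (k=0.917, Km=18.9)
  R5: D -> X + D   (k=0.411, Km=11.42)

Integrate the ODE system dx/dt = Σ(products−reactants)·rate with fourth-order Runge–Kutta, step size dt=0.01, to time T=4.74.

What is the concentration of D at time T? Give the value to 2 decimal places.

D at T = 32.49

RK4 with dt=0.01: 474 steps to T=4.74. Trajectory (selected grid times):
t=0.00: Z=22.73 X=22.31 D=35.28 A=29.24
t=0.53: Z=23.36 X=23.38 D=34.96 A=28.65
t=1.05: Z=23.97 X=24.43 D=34.65 A=28.08
t=1.58: Z=24.59 X=25.50 D=34.34 A=27.50
t=2.11: Z=25.20 X=26.58 D=34.03 A=26.92
t=2.63: Z=25.80 X=27.63 D=33.72 A=26.36
t=3.16: Z=26.39 X=28.70 D=33.41 A=25.79
t=3.69: Z=26.98 X=29.78 D=33.10 A=25.22
t=4.21: Z=27.55 X=30.83 D=32.80 A=24.66
t=4.74: Z=28.13 X=31.91 D=32.49 A=24.10
Read off D at T=4.74: 32.49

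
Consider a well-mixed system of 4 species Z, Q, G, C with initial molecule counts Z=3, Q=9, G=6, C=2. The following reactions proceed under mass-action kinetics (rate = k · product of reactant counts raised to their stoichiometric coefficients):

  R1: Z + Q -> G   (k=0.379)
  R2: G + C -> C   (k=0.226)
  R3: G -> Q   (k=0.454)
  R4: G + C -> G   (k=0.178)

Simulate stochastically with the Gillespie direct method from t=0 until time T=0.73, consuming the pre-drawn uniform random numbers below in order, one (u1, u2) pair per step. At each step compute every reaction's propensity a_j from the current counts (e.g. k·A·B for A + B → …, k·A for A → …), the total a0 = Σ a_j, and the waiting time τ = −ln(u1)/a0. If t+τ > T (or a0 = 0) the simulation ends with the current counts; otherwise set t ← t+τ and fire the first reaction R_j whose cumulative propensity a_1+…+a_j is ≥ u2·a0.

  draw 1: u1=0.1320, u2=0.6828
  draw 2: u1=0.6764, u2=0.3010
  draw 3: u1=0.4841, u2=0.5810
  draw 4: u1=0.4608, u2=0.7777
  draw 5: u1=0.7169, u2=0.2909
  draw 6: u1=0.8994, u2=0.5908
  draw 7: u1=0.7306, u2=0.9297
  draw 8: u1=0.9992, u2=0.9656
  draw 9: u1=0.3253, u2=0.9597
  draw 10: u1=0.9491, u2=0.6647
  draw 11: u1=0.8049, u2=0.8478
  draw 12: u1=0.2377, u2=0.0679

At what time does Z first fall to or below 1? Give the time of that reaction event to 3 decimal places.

Threshold first reached at t = 0.281

t=0.000: Z=3 Q=9 G=6 C=2
Draw 1: a1=10.233, a2=2.712, a3=2.724, a4=2.136, a0=17.805; τ=−ln(0.1320)/17.805=0.114 → t=0.114; u2·a0=0.6828·17.805=12.157; a1=10.233 < 12.157 ≤ a1+a2=12.945 → R2 fires; Z=3 Q=9 G=5 C=2
Draw 2: a1=10.233, a2=2.260, a3=2.270, a4=1.780, a0=16.543; τ=−ln(0.6764)/16.543=0.024 → t=0.137; u2·a0=0.3010·16.543=4.979 ≤ a1=10.233 → R1 fires; Z=2 Q=8 G=6 C=2
Draw 3: a1=6.064, a2=2.712, a3=2.724, a4=2.136, a0=13.636; τ=−ln(0.4841)/13.636=0.053 → t=0.191; u2·a0=0.5810·13.636=7.923; a1=6.064 < 7.923 ≤ a1+a2=8.776 → R2 fires; Z=2 Q=8 G=5 C=2
Draw 4: a1=6.064, a2=2.260, a3=2.270, a4=1.780, a0=12.374; τ=−ln(0.4608)/12.374=0.063 → t=0.253; u2·a0=0.7777·12.374=9.623; a1+a2=8.324 < 9.623 ≤ a1+…+a3=10.594 → R3 fires; Z=2 Q=9 G=4 C=2
Draw 5: a1=6.822, a2=1.808, a3=1.816, a4=1.424, a0=11.870; τ=−ln(0.7169)/11.870=0.028 → t=0.281; u2·a0=0.2909·11.870=3.453 ≤ a1=6.822 → R1 fires; Z=1 Q=8 G=5 C=2
Draw 6: a1=3.032, a2=2.260, a3=2.270, a4=1.780, a0=9.342; τ=−ln(0.8994)/9.342=0.011 → t=0.293; u2·a0=0.5908·9.342=5.519; a1+a2=5.292 < 5.519 ≤ a1+…+a3=7.562 → R3 fires; Z=1 Q=9 G=4 C=2
Draw 7: a1=3.411, a2=1.808, a3=1.816, a4=1.424, a0=8.459; τ=−ln(0.7306)/8.459=0.037 → t=0.330; u2·a0=0.9297·8.459=7.864; a1+…+a3=7.035 < 7.864 ≤ a1+…+a4=8.459 → R4 fires; Z=1 Q=9 G=4 C=1
Draw 8: a1=3.411, a2=0.904, a3=1.816, a4=0.712, a0=6.843; τ=−ln(0.9992)/6.843=0.000 → t=0.330; u2·a0=0.9656·6.843=6.608; a1+…+a3=6.131 < 6.608 ≤ a1+…+a4=6.843 → R4 fires; Z=1 Q=9 G=4 C=0
Draw 9: a1=3.411, a2=0.000, a3=1.816, a4=0.000, a0=5.227; τ=−ln(0.3253)/5.227=0.215 → t=0.545; u2·a0=0.9597·5.227=5.016; a1+a2=3.411 < 5.016 ≤ a1+…+a3=5.227 → R3 fires; Z=1 Q=10 G=3 C=0
Draw 10: a1=3.790, a2=0.000, a3=1.362, a4=0.000, a0=5.152; τ=−ln(0.9491)/5.152=0.010 → t=0.555; u2·a0=0.6647·5.152=3.425 ≤ a1=3.790 → R1 fires; Z=0 Q=9 G=4 C=0
Draw 11: a1=0.000, a2=0.000, a3=1.816, a4=0.000, a0=1.816; τ=−ln(0.8049)/1.816=0.120 → t=0.674; u2·a0=0.8478·1.816=1.540; a1+a2=0.000 < 1.540 ≤ a1+…+a3=1.816 → R3 fires; Z=0 Q=10 G=3 C=0
Draw 12: a1=0.000, a2=0.000, a3=1.362, a4=0.000, a0=1.362; τ=−ln(0.2377)/1.362=1.055 → t=1.729 > T=0.73: stop.
Z first becomes ≤ 1 when it reaches 1 at the event at t=0.281.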